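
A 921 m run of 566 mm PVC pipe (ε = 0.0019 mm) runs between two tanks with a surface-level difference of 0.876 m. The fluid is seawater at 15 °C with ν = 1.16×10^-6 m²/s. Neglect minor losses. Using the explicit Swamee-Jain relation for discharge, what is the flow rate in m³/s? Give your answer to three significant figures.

Q ≈ 0.222 m³/s

Swamee-Jain (Type II): Q = -0.965·√(gD⁵h_f/L)·ln[ε/(3.7D) + √(3.17ν²L/(gD³h_f))]
√(gD⁵h_f/L) = √(9.81·0.566⁵·0.876/921) = 0.02328
ε/(3.7D) = 9.07×10^-7; √(3.17ν²L/(gD³h_f)) = 5.02×10^-5
Q = -0.965·0.02328·ln(5.112×10^-5) = 0.2220 m³/s
Check: V = 0.882 m/s, Re = 4.31×10^5, f = 0.01350, h_f = 0.871 m ≈ 0.876 m ✓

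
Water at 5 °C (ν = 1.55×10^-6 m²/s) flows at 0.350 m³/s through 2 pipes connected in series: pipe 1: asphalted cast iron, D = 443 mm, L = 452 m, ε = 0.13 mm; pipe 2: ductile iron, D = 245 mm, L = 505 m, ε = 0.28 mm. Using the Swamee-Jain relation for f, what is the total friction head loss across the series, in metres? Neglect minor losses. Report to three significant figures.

H ≈ 124 m

Pipe 1: V = 2.271 m/s, Re = 6.49×10^5, ε/D = 2.93×10^-4, f = 0.01605, h_1 = f(L/D)V²/2g = 4.304 m
Pipe 2: V = 7.424 m/s, Re = 1.17×10^6, ε/D = 0.00114, f = 0.02060, h_2 = f(L/D)V²/2g = 119.3 m
Series → Q common, losses add: H = Σh = 123.6 m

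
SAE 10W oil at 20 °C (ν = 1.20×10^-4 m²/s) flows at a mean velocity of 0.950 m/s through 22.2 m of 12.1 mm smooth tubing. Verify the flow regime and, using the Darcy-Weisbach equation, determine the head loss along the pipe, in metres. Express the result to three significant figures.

h_f ≈ 56.4 m

Re = VD/ν = 0.950·0.01210/1.20×10^-4 = 95.8 → laminar (Re < 2300)
f = 64/Re = 0.6681
h_f = f(L/D)V²/(2g) = 0.6681·(22.2/0.01210)·0.950²/(2·9.81) = 56.39 m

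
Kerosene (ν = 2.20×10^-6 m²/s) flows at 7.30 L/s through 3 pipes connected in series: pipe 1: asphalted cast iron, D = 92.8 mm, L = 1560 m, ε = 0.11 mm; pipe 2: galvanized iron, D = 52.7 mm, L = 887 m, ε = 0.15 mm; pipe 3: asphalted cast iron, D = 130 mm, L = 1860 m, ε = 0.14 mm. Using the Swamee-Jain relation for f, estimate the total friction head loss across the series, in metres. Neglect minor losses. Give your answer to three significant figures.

Pipe 1: V = 1.079 m/s, Re = 4.55×10^4, ε/D = 0.00119, f = 0.02501, h_1 = f(L/D)V²/2g = 24.96 m
Pipe 2: V = 3.347 m/s, Re = 8.02×10^4, ε/D = 0.00285, f = 0.02770, h_2 = f(L/D)V²/2g = 266.2 m
Pipe 3: V = 0.5500 m/s, Re = 3.25×10^4, ε/D = 0.00108, f = 0.02598, h_3 = f(L/D)V²/2g = 5.730 m
Series → Q common, losses add: H = Σh = 296.9 m

H ≈ 297 m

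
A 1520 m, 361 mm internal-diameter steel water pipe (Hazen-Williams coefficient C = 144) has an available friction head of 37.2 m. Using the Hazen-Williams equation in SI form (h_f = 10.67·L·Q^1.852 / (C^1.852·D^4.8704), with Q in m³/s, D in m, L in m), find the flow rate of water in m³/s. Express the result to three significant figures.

Q ≈ 0.371 m³/s

Rearranging: Q = [h_f·C^1.852·D^4.8704 / (10.67·L)]^(1/1.852)
Q = [37.2·144^1.852·0.361^4.8704 / (10.67·1520)]^0.540 = 0.3711 m³/s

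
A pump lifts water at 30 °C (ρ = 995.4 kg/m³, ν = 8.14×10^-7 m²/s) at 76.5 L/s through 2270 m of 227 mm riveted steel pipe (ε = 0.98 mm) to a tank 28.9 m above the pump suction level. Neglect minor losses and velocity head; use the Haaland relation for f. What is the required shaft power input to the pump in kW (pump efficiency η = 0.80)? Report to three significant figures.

V = 4Q/(πD²) = 1.890 m/s; Re = 5.27×10^5; ε/D = 0.00432; f = 0.02930
h_f = f(L/D)V²/2g = 53.36 m
Total head H = z + h_f = 28.9 + 53.36 = 82.26 m
P_hyd = ρgQH = 995.4·9.81·0.0765·82.26 = 61.45 kW
P_shaft = P_hyd/η = 61.45/0.80 = 76.81 kW

P_shaft ≈ 76.8 kW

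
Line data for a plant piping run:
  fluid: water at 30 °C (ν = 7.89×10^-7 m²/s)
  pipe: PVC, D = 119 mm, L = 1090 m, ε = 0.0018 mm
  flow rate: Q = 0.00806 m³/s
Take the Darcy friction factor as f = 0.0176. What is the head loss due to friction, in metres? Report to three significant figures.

h_f ≈ 4.32 m

V = 4Q/(πD²) = 4·0.00806/(π·0.119²) = 0.7247 m/s
h_f = f(L/D)V²/(2g) = 0.01760·(1090/0.119)·0.7247²/(2·9.81) = 4.315 m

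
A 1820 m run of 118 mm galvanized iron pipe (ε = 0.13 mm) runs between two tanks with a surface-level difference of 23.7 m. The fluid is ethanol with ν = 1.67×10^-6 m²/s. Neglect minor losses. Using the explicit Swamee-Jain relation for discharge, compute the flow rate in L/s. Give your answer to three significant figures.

Q ≈ 12.5 L/s

Swamee-Jain (Type II): Q = -0.965·√(gD⁵h_f/L)·ln[ε/(3.7D) + √(3.17ν²L/(gD³h_f))]
√(gD⁵h_f/L) = √(9.81·0.118⁵·23.7/1820) = 0.001710
ε/(3.7D) = 2.98×10^-4; √(3.17ν²L/(gD³h_f)) = 2.05×10^-4
Q = -0.965·0.001710·ln(5.030×10^-4) = 0.01253 m³/s
Check: V = 1.15 m/s, Re = 8.10×10^4, f = 0.02315, h_f = 23.9 m ≈ 23.7 m ✓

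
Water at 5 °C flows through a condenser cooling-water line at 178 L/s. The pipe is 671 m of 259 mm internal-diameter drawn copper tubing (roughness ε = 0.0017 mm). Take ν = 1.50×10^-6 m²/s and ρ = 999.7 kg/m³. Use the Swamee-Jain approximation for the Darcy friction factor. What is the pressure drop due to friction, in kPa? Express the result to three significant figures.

V = 4Q/(πD²) = 4·0.178/(π·0.259²) = 3.379 m/s
Re = VD/ν = 3.379·0.259/1.50×10^-6 = 5.83×10^5 → turbulent
ε/D = 0.0017/259 = 6.56×10^-6
Swamee-Jain: f = 0.01285
h_f = f(L/D)V²/(2g) = 0.01285·(671/0.259)·3.379²/(2·9.81) = 19.37 m
Δp = ρg·h_f = 999.7·9.81·19.37 = 190.0 kPa

Δp ≈ 190 kPa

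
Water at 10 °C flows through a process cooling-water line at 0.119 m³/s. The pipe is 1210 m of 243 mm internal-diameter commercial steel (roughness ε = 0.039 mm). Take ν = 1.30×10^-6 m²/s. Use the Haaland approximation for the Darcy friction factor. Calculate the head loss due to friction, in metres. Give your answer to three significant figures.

h_f ≈ 25.0 m

V = 4Q/(πD²) = 4·0.119/(π·0.243²) = 2.566 m/s
Re = VD/ν = 2.566·0.243/1.30×10^-6 = 4.80×10^5 → turbulent
ε/D = 0.039/243 = 1.60×10^-4
Haaland: f = 0.01497
h_f = f(L/D)V²/(2g) = 0.01497·(1210/0.243)·2.566²/(2·9.81) = 25.01 m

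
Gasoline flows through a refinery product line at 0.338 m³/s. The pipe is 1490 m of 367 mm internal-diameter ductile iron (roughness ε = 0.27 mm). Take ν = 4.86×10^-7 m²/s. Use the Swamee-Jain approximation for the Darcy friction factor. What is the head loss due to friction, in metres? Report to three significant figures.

h_f ≈ 39.0 m

V = 4Q/(πD²) = 4·0.338/(π·0.367²) = 3.195 m/s
Re = VD/ν = 3.195·0.367/4.86×10^-7 = 2.41×10^6 → turbulent
ε/D = 0.27/367 = 7.36×10^-4
Swamee-Jain: f = 0.01847
h_f = f(L/D)V²/(2g) = 0.01847·(1490/0.367)·3.195²/(2·9.81) = 39.01 m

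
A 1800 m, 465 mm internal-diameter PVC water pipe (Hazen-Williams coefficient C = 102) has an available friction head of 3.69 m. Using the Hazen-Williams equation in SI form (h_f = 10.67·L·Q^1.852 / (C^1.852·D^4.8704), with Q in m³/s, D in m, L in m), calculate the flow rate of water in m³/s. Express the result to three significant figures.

Q ≈ 0.134 m³/s

Rearranging: Q = [h_f·C^1.852·D^4.8704 / (10.67·L)]^(1/1.852)
Q = [3.69·102^1.852·0.465^4.8704 / (10.67·1800)]^0.540 = 0.1341 m³/s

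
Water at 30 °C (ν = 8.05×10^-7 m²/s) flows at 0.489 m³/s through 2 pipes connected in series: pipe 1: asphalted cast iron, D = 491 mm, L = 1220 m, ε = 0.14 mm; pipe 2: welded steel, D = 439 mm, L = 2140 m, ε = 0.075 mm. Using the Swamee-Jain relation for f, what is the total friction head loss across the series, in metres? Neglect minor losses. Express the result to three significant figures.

Pipe 1: V = 2.583 m/s, Re = 1.58×10^6, ε/D = 2.85×10^-4, f = 0.01535, h_1 = f(L/D)V²/2g = 12.97 m
Pipe 2: V = 3.231 m/s, Re = 1.76×10^6, ε/D = 1.71×10^-4, f = 0.01402, h_2 = f(L/D)V²/2g = 36.36 m
Series → Q common, losses add: H = Σh = 49.33 m

H ≈ 49.3 m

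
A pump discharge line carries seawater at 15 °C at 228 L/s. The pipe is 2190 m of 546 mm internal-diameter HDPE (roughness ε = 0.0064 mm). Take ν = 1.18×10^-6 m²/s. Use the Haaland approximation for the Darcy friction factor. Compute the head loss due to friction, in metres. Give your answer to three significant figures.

h_f ≈ 2.60 m

V = 4Q/(πD²) = 4·0.228/(π·0.546²) = 0.9738 m/s
Re = VD/ν = 0.9738·0.546/1.18×10^-6 = 4.51×10^5 → turbulent
ε/D = 0.0064/546 = 1.17×10^-5
Haaland: f = 0.01343
h_f = f(L/D)V²/(2g) = 0.01343·(2190/0.546)·0.9738²/(2·9.81) = 2.604 m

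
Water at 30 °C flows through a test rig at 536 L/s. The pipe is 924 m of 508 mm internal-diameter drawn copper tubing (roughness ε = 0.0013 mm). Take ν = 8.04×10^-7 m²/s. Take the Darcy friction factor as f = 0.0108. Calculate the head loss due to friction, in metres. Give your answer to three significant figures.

h_f ≈ 7.00 m

V = 4Q/(πD²) = 4·0.536/(π·0.508²) = 2.645 m/s
h_f = f(L/D)V²/(2g) = 0.01080·(924/0.508)·2.645²/(2·9.81) = 7.002 m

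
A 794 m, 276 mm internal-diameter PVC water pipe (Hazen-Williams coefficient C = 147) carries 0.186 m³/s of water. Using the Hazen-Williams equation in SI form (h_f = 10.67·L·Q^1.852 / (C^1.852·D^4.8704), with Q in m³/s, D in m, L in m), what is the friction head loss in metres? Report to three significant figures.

h_f = 10.67·794·0.186^1.852 / (147^1.852·0.276^4.8704) = 19.24 m

h_f ≈ 19.2 m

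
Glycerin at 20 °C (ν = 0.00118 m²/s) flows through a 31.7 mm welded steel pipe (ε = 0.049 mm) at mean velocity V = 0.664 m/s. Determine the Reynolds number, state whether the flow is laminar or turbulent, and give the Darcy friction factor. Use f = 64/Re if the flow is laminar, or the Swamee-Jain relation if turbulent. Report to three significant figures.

Re = VD/ν = 0.6640·0.0317/0.00118 = 17.8
Re < 2300 → laminar → f = 64/Re = 3.588

Re ≈ 17.8; laminar; f = 64/Re ≈ 3.59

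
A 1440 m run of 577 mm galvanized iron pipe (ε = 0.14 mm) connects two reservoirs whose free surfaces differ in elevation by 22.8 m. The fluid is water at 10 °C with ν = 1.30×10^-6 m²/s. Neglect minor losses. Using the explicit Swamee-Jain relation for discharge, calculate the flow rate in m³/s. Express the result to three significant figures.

Swamee-Jain (Type II): Q = -0.965·√(gD⁵h_f/L)·ln[ε/(3.7D) + √(3.17ν²L/(gD³h_f))]
√(gD⁵h_f/L) = √(9.81·0.577⁵·22.8/1440) = 0.09967
ε/(3.7D) = 6.56×10^-5; √(3.17ν²L/(gD³h_f)) = 1.34×10^-5
Q = -0.965·0.09967·ln(7.898×10^-5) = 0.9086 m³/s
Check: V = 3.47 m/s, Re = 1.54×10^6, f = 0.01494, h_f = 22.9 m ≈ 22.8 m ✓

Q ≈ 0.909 m³/s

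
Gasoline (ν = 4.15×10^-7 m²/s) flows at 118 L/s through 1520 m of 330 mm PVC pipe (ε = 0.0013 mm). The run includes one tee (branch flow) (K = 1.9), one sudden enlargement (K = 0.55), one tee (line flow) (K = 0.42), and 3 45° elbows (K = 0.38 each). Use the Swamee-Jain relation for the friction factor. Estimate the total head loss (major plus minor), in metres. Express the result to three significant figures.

H_L ≈ 5.54 m

V = 4Q/(πD²) = 1.380 m/s; V²/2g = 0.09701 m
Re = 1.10×10^6, ε/D = 3.94×10^-6 → f = 0.01153 (Swamee-Jain)
Major: h_f = f(L/D)·V²/2g = 0.01153·4606·0.09701 = 5.154 m
Minor: ΣK = 4.01; h_m = ΣK·V²/2g = 0.3890 m
Total H_L = 5.154 + 0.3890 = 5.543 m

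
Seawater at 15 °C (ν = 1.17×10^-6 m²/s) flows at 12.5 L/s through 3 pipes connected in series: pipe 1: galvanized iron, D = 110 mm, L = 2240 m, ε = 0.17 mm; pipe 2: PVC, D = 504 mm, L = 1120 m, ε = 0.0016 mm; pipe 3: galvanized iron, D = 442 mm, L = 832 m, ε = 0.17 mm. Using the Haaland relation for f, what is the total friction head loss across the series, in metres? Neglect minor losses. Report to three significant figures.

Pipe 1: V = 1.315 m/s, Re = 1.24×10^5, ε/D = 0.00155, f = 0.02340, h_1 = f(L/D)V²/2g = 42.01 m
Pipe 2: V = 0.06266 m/s, Re = 2.70×10^4, ε/D = 3.17×10^-6, f = 0.02392, h_2 = f(L/D)V²/2g = 0.01064 m
Pipe 3: V = 0.08147 m/s, Re = 3.08×10^4, ε/D = 3.85×10^-4, f = 0.02406, h_3 = f(L/D)V²/2g = 0.01532 m
Series → Q common, losses add: H = Σh = 42.04 m

H ≈ 42.0 m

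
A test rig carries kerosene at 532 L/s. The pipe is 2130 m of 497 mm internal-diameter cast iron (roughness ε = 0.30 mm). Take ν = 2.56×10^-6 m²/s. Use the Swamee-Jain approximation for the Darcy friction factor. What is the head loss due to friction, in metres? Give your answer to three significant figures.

V = 4Q/(πD²) = 4·0.532/(π·0.497²) = 2.742 m/s
Re = VD/ν = 2.742·0.497/2.56×10^-6 = 5.32×10^5 → turbulent
ε/D = 0.30/497 = 6.04×10^-4
Swamee-Jain: f = 0.01835
h_f = f(L/D)V²/(2g) = 0.01835·(2130/0.497)·2.742²/(2·9.81) = 30.13 m

h_f ≈ 30.1 m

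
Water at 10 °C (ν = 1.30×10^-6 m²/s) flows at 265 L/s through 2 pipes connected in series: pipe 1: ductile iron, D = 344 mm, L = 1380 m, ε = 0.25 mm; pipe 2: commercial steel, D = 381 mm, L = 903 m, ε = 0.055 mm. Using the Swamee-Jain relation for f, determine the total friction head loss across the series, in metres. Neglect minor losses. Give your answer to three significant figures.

Pipe 1: V = 2.851 m/s, Re = 7.54×10^5, ε/D = 7.27×10^-4, f = 0.01880, h_1 = f(L/D)V²/2g = 31.26 m
Pipe 2: V = 2.324 m/s, Re = 6.81×10^5, ε/D = 1.44×10^-4, f = 0.01454, h_2 = f(L/D)V²/2g = 9.488 m
Series → Q common, losses add: H = Σh = 40.75 m

H ≈ 40.7 m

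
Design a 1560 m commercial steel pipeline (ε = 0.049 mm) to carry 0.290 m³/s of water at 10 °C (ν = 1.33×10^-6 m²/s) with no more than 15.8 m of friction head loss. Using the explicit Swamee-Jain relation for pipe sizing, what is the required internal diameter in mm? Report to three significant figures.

Swamee-Jain (Type III): D = 0.66·[ε^1.25·(LQ²/(gh_f))^4.75 + ν·Q^9.4·(L/(gh_f))^5.2]^0.04
LQ²/(gh_f) = 0.8464; L/(gh_f) = 10.06
Term 1 = ε^1.25·(…)^4.75 = 1.86×10^-6; Term 2 = ν·Q^9.4·(…)^5.2 = 1.93×10^-6
D = 0.66·(1.86×10^-6 + 1.93×10^-6)^0.04 = 0.4006 m = 401 mm
Check: V = 2.30 m/s, Re = 6.93×10^5, f = 0.01425, h_f = 15.0 m ≈ 15.8 m ✓

D ≈ 401 mm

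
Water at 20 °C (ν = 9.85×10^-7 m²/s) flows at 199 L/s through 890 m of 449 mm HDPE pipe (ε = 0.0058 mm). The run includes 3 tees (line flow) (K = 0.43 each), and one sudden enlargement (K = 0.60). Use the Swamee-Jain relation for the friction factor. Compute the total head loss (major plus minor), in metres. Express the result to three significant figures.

H_L ≈ 2.23 m

V = 4Q/(πD²) = 1.257 m/s; V²/2g = 0.08051 m
Re = 5.73×10^5, ε/D = 1.29×10^-5 → f = 0.01300 (Swamee-Jain)
Major: h_f = f(L/D)·V²/2g = 0.01300·1982·0.08051 = 2.075 m
Minor: ΣK = 1.89; h_m = ΣK·V²/2g = 0.1522 m
Total H_L = 2.075 + 0.1522 = 2.227 m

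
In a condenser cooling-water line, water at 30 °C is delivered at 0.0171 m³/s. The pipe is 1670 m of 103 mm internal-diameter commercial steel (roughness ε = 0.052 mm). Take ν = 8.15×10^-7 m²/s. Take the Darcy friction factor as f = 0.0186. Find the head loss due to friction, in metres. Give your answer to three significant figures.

V = 4Q/(πD²) = 4·0.0171/(π·0.103²) = 2.052 m/s
h_f = f(L/D)V²/(2g) = 0.01860·(1670/0.103)·2.052²/(2·9.81) = 64.74 m

h_f ≈ 64.7 m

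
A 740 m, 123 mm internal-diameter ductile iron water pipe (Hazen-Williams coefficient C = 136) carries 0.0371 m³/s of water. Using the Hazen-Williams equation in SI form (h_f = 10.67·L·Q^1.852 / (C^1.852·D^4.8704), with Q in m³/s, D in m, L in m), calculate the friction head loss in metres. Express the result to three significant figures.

h_f ≈ 53.6 m

h_f = 10.67·740·0.0371^1.852 / (136^1.852·0.123^4.8704) = 53.59 m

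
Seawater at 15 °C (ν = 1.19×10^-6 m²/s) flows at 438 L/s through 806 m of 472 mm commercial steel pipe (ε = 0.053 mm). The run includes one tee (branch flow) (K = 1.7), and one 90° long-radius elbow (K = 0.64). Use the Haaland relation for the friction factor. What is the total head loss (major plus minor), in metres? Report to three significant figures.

H_L ≈ 8.12 m

V = 4Q/(πD²) = 2.503 m/s; V²/2g = 0.3194 m
Re = 9.93×10^5, ε/D = 1.12×10^-4 → f = 0.01351 (Haaland)
Major: h_f = f(L/D)·V²/2g = 0.01351·1708·0.3194 = 7.368 m
Minor: ΣK = 2.34; h_m = ΣK·V²/2g = 0.7473 m
Total H_L = 7.368 + 0.7473 = 8.116 m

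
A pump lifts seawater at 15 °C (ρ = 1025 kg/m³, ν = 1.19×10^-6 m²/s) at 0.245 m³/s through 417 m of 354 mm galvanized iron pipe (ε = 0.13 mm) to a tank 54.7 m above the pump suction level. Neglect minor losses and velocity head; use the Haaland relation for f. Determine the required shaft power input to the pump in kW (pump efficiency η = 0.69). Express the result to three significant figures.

V = 4Q/(πD²) = 2.489 m/s; Re = 7.41×10^5; ε/D = 3.67×10^-4; f = 0.01636
h_f = f(L/D)V²/2g = 6.086 m
Total head H = z + h_f = 54.7 + 6.086 = 60.79 m
P_hyd = ρgQH = 1025·9.81·0.245·60.79 = 149.7 kW
P_shaft = P_hyd/η = 149.7/0.69 = 217.0 kW

P_shaft ≈ 217 kW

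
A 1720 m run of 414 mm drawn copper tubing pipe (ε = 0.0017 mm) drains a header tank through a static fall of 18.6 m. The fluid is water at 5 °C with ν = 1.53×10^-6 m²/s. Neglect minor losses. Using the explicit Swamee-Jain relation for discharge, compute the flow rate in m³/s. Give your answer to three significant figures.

Q ≈ 0.358 m³/s

Swamee-Jain (Type II): Q = -0.965·√(gD⁵h_f/L)·ln[ε/(3.7D) + √(3.17ν²L/(gD³h_f))]
√(gD⁵h_f/L) = √(9.81·0.414⁵·18.6/1720) = 0.03592
ε/(3.7D) = 1.11×10^-6; √(3.17ν²L/(gD³h_f)) = 3.14×10^-5
Q = -0.965·0.03592·ln(3.251×10^-5) = 0.3582 m³/s
Check: V = 2.66 m/s, Re = 7.20×10^5, f = 0.01236, h_f = 18.5 m ≈ 18.6 m ✓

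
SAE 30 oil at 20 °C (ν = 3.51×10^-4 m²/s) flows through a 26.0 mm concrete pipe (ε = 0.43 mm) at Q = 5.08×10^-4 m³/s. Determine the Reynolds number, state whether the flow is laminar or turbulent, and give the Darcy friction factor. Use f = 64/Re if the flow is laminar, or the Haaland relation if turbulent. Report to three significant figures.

Re ≈ 70.9; laminar; f = 64/Re ≈ 0.903

V = 4Q/(πD²) = 0.9568 m/s
Re = VD/ν = 0.9568·0.0260/3.51×10^-4 = 70.9
Re < 2300 → laminar → f = 64/Re = 0.9030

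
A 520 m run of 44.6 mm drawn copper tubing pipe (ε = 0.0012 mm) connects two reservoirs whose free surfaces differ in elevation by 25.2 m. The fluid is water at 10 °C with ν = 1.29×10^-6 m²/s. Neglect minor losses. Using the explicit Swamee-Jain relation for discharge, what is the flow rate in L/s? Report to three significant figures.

Q ≈ 2.22 L/s

Swamee-Jain (Type II): Q = -0.965·√(gD⁵h_f/L)·ln[ε/(3.7D) + √(3.17ν²L/(gD³h_f))]
√(gD⁵h_f/L) = √(9.81·0.0446⁵·25.2/520) = 2.896×10^-4
ε/(3.7D) = 7.27×10^-6; √(3.17ν²L/(gD³h_f)) = 3.54×10^-4
Q = -0.965·2.896×10^-4·ln(3.609×10^-4) = 0.002216 m³/s
Check: V = 1.42 m/s, Re = 4.90×10^4, f = 0.02096, h_f = 25.1 m ≈ 25.2 m ✓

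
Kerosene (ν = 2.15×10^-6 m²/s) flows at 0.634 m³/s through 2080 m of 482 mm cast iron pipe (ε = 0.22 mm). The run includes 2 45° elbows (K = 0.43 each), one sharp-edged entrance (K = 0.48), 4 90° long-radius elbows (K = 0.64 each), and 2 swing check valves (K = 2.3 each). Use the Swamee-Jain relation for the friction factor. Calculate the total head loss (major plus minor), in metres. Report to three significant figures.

V = 4Q/(πD²) = 3.475 m/s; V²/2g = 0.6153 m
Re = 7.79×10^5, ε/D = 4.56×10^-4 → f = 0.01715 (Swamee-Jain)
Major: h_f = f(L/D)·V²/2g = 0.01715·4315·0.6153 = 45.53 m
Minor: ΣK = 8.50; h_m = ΣK·V²/2g = 5.230 m
Total H_L = 45.53 + 5.230 = 50.77 m

H_L ≈ 50.8 m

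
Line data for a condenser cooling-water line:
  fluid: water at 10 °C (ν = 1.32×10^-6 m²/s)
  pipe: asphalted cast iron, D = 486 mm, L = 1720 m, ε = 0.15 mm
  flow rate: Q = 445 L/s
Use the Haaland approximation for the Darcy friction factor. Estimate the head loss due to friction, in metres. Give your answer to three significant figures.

h_f ≈ 16.4 m

V = 4Q/(πD²) = 4·0.445/(π·0.486²) = 2.399 m/s
Re = VD/ν = 2.399·0.486/1.32×10^-6 = 8.83×10^5 → turbulent
ε/D = 0.15/486 = 3.09×10^-4
Haaland: f = 0.01576
h_f = f(L/D)V²/(2g) = 0.01576·(1720/0.486)·2.399²/(2·9.81) = 16.35 m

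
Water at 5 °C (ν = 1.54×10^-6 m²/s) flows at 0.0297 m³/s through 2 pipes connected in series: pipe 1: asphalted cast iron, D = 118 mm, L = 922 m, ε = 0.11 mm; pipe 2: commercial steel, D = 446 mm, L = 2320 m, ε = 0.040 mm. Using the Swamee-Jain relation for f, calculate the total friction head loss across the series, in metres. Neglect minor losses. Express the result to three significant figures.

H ≈ 61.5 m

Pipe 1: V = 2.716 m/s, Re = 2.08×10^5, ε/D = 9.32×10^-4, f = 0.02087, h_1 = f(L/D)V²/2g = 61.30 m
Pipe 2: V = 0.1901 m/s, Re = 5.51×10^4, ε/D = 8.97×10^-5, f = 0.02070, h_2 = f(L/D)V²/2g = 0.1984 m
Series → Q common, losses add: H = Σh = 61.50 m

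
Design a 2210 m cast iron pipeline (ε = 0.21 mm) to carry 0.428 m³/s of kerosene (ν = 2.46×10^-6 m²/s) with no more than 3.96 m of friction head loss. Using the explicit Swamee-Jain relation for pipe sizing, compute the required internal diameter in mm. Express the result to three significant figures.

D ≈ 688 mm

Swamee-Jain (Type III): D = 0.66·[ε^1.25·(LQ²/(gh_f))^4.75 + ν·Q^9.4·(L/(gh_f))^5.2]^0.04
LQ²/(gh_f) = 10.42; L/(gh_f) = 56.89
Term 1 = ε^1.25·(…)^4.75 = 1.73; Term 2 = ν·Q^9.4·(…)^5.2 = 1.13
D = 0.66·(1.73 + 1.13)^0.04 = 0.6883 m = 688 mm
Check: V = 1.15 m/s, Re = 3.22×10^5, f = 0.01699, h_f = 3.68 m ≈ 3.96 m ✓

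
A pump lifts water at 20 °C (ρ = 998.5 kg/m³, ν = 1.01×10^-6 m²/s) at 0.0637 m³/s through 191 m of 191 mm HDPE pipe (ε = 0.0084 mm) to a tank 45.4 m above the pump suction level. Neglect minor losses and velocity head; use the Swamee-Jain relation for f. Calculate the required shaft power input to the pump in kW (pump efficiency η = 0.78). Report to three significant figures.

V = 4Q/(πD²) = 2.223 m/s; Re = 4.20×10^5; ε/D = 4.40×10^-5; f = 0.01411
h_f = f(L/D)V²/2g = 3.554 m
Total head H = z + h_f = 45.4 + 3.554 = 48.95 m
P_hyd = ρgQH = 998.5·9.81·0.0637·48.95 = 30.55 kW
P_shaft = P_hyd/η = 30.55/0.78 = 39.16 kW

P_shaft ≈ 39.2 kW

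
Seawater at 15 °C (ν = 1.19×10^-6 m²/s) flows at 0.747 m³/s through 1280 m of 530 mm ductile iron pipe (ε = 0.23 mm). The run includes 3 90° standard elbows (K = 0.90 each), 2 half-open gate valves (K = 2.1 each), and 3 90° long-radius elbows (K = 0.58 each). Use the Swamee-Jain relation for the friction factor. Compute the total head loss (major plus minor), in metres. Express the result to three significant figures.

V = 4Q/(πD²) = 3.386 m/s; V²/2g = 0.5843 m
Re = 1.51×10^6, ε/D = 4.34×10^-4 → f = 0.01664 (Swamee-Jain)
Major: h_f = f(L/D)·V²/2g = 0.01664·2415·0.5843 = 23.48 m
Minor: ΣK = 8.64; h_m = ΣK·V²/2g = 5.049 m
Total H_L = 23.48 + 5.049 = 28.53 m

H_L ≈ 28.5 m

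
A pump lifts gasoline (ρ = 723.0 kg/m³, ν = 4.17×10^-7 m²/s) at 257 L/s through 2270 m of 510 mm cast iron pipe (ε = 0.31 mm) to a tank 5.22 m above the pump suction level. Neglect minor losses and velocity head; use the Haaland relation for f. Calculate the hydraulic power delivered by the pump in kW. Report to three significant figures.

V = 4Q/(πD²) = 1.258 m/s; Re = 1.54×10^6; ε/D = 6.08×10^-4; f = 0.01774
h_f = f(L/D)V²/2g = 6.370 m
Total head H = z + h_f = 5.22 + 6.370 = 11.59 m
P_hyd = ρgQH = 723.0·9.81·0.257·11.59 = 21.13 kW

P_hyd ≈ 21.1 kW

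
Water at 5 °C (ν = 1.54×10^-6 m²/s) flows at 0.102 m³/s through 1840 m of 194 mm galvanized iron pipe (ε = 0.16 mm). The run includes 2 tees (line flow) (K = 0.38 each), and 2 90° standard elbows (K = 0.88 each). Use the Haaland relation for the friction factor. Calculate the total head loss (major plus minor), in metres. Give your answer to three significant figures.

H_L ≈ 114 m

V = 4Q/(πD²) = 3.451 m/s; V²/2g = 0.6069 m
Re = 4.35×10^5, ε/D = 8.25×10^-4 → f = 0.01947 (Haaland)
Major: h_f = f(L/D)·V²/2g = 0.01947·9485·0.6069 = 112.1 m
Minor: ΣK = 2.52; h_m = ΣK·V²/2g = 1.529 m
Total H_L = 112.1 + 1.529 = 113.6 m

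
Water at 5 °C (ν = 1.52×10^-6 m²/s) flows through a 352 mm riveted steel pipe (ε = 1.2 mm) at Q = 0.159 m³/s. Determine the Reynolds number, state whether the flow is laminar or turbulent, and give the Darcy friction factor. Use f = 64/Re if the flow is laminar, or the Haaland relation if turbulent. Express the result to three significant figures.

V = 4Q/(πD²) = 1.634 m/s
Re = VD/ν = 1.634·0.352/1.52×10^-6 = 3.78×10^5
Re > 4000 → turbulent; ε/D = 0.00341
Haaland: f = 0.02748

Re ≈ 3.78×10^5; turbulent; f ≈ 0.0275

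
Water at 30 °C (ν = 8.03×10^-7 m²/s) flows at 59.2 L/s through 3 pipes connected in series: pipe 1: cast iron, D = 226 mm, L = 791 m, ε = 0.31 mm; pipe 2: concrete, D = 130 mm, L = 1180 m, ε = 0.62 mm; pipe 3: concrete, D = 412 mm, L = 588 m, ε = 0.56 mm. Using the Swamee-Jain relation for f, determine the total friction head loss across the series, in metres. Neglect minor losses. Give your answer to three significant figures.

H ≈ 286 m

Pipe 1: V = 1.476 m/s, Re = 4.15×10^5, ε/D = 0.00137, f = 0.02194, h_1 = f(L/D)V²/2g = 8.524 m
Pipe 2: V = 4.460 m/s, Re = 7.22×10^5, ε/D = 0.00477, f = 0.03015, h_2 = f(L/D)V²/2g = 277.5 m
Pipe 3: V = 0.4441 m/s, Re = 2.28×10^5, ε/D = 0.00136, f = 0.02237, h_3 = f(L/D)V²/2g = 0.3209 m
Series → Q common, losses add: H = Σh = 286.3 m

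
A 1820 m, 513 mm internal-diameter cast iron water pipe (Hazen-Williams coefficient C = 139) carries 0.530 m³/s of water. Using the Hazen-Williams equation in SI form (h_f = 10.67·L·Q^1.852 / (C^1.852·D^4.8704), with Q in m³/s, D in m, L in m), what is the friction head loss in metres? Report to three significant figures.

h_f ≈ 16.6 m

h_f = 10.67·1820·0.530^1.852 / (139^1.852·0.513^4.8704) = 16.62 m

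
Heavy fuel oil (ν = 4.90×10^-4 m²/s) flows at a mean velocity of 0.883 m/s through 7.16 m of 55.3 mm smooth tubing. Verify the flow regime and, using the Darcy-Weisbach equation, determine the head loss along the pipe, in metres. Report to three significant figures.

h_f ≈ 3.30 m

Re = VD/ν = 0.883·0.05530/4.90×10^-4 = 99.7 → laminar (Re < 2300)
f = 64/Re = 0.6422
h_f = f(L/D)V²/(2g) = 0.6422·(7.16/0.05530)·0.883²/(2·9.81) = 3.304 m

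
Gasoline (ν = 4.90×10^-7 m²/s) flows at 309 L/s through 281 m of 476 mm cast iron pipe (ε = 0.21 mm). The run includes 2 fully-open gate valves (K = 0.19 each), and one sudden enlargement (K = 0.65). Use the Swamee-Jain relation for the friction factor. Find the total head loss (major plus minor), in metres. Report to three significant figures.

H_L ≈ 1.67 m

V = 4Q/(πD²) = 1.736 m/s; V²/2g = 0.1537 m
Re = 1.69×10^6, ε/D = 4.41×10^-4 → f = 0.01665 (Swamee-Jain)
Major: h_f = f(L/D)·V²/2g = 0.01665·590.3·0.1537 = 1.511 m
Minor: ΣK = 1.03; h_m = ΣK·V²/2g = 0.1583 m
Total H_L = 1.511 + 0.1583 = 1.669 m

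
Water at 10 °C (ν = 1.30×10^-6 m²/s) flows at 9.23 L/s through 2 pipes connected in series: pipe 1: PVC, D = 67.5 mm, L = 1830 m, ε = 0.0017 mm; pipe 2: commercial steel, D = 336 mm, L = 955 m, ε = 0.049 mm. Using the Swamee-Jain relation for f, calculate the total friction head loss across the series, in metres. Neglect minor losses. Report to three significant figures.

Pipe 1: V = 2.579 m/s, Re = 1.34×10^5, ε/D = 2.52×10^-5, f = 0.01700, h_1 = f(L/D)V²/2g = 156.3 m
Pipe 2: V = 0.1041 m/s, Re = 2.69×10^4, ε/D = 1.46×10^-4, f = 0.02442, h_2 = f(L/D)V²/2g = 0.03833 m
Series → Q common, losses add: H = Σh = 156.3 m

H ≈ 156 m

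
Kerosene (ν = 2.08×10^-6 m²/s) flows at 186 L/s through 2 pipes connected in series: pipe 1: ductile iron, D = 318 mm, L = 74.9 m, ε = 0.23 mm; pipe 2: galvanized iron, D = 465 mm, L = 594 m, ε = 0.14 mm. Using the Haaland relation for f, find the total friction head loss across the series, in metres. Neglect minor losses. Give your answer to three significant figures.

Pipe 1: V = 2.342 m/s, Re = 3.58×10^5, ε/D = 7.23×10^-4, f = 0.01911, h_1 = f(L/D)V²/2g = 1.258 m
Pipe 2: V = 1.095 m/s, Re = 2.45×10^5, ε/D = 3.01×10^-4, f = 0.01714, h_2 = f(L/D)V²/2g = 1.339 m
Series → Q common, losses add: H = Σh = 2.597 m

H ≈ 2.60 m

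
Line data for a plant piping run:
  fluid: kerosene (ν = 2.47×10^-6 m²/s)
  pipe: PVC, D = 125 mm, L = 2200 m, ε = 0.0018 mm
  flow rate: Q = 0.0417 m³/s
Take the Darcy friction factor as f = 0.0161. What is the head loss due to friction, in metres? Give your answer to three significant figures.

h_f ≈ 167 m

V = 4Q/(πD²) = 4·0.0417/(π·0.125²) = 3.398 m/s
h_f = f(L/D)V²/(2g) = 0.01610·(2200/0.125)·3.398²/(2·9.81) = 166.8 m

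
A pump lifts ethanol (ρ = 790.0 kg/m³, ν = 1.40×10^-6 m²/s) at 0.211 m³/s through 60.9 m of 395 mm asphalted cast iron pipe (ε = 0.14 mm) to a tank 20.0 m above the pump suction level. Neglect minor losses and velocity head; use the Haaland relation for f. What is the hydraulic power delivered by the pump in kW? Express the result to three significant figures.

P_hyd ≈ 33.3 kW

V = 4Q/(πD²) = 1.722 m/s; Re = 4.86×10^5; ε/D = 3.54×10^-4; f = 0.01660
h_f = f(L/D)V²/2g = 0.3868 m
Total head H = z + h_f = 20.0 + 0.3868 = 20.39 m
P_hyd = ρgQH = 790.0·9.81·0.211·20.39 = 33.34 kW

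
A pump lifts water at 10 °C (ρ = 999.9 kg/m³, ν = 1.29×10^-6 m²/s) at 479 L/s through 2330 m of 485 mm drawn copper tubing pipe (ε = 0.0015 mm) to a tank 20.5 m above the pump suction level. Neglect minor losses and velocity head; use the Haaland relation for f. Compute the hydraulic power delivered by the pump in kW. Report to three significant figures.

V = 4Q/(πD²) = 2.593 m/s; Re = 9.75×10^5; ε/D = 3.09×10^-6; f = 0.01169
h_f = f(L/D)V²/2g = 19.24 m
Total head H = z + h_f = 20.5 + 19.24 = 39.74 m
P_hyd = ρgQH = 999.9·9.81·0.479·39.74 = 186.7 kW

P_hyd ≈ 187 kW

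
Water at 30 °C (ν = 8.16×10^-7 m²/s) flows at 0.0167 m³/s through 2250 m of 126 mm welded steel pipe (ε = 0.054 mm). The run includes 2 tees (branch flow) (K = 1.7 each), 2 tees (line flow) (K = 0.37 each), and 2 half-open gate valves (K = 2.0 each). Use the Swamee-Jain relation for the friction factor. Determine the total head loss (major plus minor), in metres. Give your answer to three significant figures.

V = 4Q/(πD²) = 1.339 m/s; V²/2g = 0.09143 m
Re = 2.07×10^5, ε/D = 4.29×10^-4 → f = 0.01849 (Swamee-Jain)
Major: h_f = f(L/D)·V²/2g = 0.01849·17857·0.09143 = 30.18 m
Minor: ΣK = 8.14; h_m = ΣK·V²/2g = 0.7442 m
Total H_L = 30.18 + 0.7442 = 30.93 m

H_L ≈ 30.9 m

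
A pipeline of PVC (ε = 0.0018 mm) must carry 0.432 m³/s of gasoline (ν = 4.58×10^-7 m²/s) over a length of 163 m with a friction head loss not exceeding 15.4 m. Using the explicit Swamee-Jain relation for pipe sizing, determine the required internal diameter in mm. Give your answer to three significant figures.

D ≈ 274 mm

Swamee-Jain (Type III): D = 0.66·[ε^1.25·(LQ²/(gh_f))^4.75 + ν·Q^9.4·(L/(gh_f))^5.2]^0.04
LQ²/(gh_f) = 0.2014; L/(gh_f) = 1.079
Term 1 = ε^1.25·(…)^4.75 = 3.26×10^-11; Term 2 = ν·Q^9.4·(…)^5.2 = 2.55×10^-10
D = 0.66·(3.26×10^-11 + 2.55×10^-10)^0.04 = 0.2741 m = 274 mm
Check: V = 7.32 m/s, Re = 4.38×10^6, f = 0.009586, h_f = 15.6 m ≈ 15.4 m ✓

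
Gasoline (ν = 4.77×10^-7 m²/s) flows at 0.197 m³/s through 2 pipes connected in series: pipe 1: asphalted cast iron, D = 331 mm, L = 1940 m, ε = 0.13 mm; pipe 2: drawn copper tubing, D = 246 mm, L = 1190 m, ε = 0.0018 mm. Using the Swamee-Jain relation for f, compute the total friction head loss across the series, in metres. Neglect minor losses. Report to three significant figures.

H ≈ 70.2 m

Pipe 1: V = 2.289 m/s, Re = 1.59×10^6, ε/D = 3.93×10^-4, f = 0.01630, h_1 = f(L/D)V²/2g = 25.52 m
Pipe 2: V = 4.145 m/s, Re = 2.14×10^6, ε/D = 7.32×10^-6, f = 0.01054, h_2 = f(L/D)V²/2g = 44.66 m
Series → Q common, losses add: H = Σh = 70.18 m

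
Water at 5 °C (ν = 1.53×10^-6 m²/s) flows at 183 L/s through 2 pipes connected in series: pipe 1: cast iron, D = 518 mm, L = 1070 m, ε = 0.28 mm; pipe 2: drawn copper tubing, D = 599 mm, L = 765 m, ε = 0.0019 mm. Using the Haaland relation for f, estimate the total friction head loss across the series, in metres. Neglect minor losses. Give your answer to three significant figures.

Pipe 1: V = 0.8684 m/s, Re = 2.94×10^5, ε/D = 5.41×10^-4, f = 0.01833, h_1 = f(L/D)V²/2g = 1.455 m
Pipe 2: V = 0.6494 m/s, Re = 2.54×10^5, ε/D = 3.17×10^-6, f = 0.01482, h_2 = f(L/D)V²/2g = 0.4068 m
Series → Q common, losses add: H = Σh = 1.862 m

H ≈ 1.86 m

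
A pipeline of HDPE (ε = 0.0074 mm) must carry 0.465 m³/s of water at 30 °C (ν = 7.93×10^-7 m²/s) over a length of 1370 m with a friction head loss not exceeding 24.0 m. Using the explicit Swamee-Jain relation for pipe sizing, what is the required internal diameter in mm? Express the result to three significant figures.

Swamee-Jain (Type III): D = 0.66·[ε^1.25·(LQ²/(gh_f))^4.75 + ν·Q^9.4·(L/(gh_f))^5.2]^0.04
LQ²/(gh_f) = 1.258; L/(gh_f) = 5.819
Term 1 = ε^1.25·(…)^4.75 = 1.15×10^-6; Term 2 = ν·Q^9.4·(…)^5.2 = 5.63×10^-6
D = 0.66·(1.15×10^-6 + 5.63×10^-6)^0.04 = 0.4100 m = 410 mm
Check: V = 3.52 m/s, Re = 1.82×10^6, f = 0.01113, h_f = 23.5 m ≈ 24.0 m ✓

D ≈ 410 mm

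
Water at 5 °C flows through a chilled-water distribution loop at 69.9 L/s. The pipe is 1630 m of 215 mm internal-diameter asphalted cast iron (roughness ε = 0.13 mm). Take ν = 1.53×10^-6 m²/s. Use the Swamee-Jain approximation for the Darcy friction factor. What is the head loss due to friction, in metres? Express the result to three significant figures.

h_f ≈ 27.3 m

V = 4Q/(πD²) = 4·0.0699/(π·0.215²) = 1.925 m/s
Re = VD/ν = 1.925·0.215/1.53×10^-6 = 2.71×10^5 → turbulent
ε/D = 0.13/215 = 6.05×10^-4
Swamee-Jain: f = 0.01903
h_f = f(L/D)V²/(2g) = 0.01903·(1630/0.215)·1.925²/(2·9.81) = 27.26 m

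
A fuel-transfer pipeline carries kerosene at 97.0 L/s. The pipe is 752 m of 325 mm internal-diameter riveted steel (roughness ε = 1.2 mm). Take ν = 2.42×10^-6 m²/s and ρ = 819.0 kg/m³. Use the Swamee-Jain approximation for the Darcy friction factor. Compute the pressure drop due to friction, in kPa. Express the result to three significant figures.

V = 4Q/(πD²) = 4·0.0970/(π·0.325²) = 1.169 m/s
Re = VD/ν = 1.169·0.325/2.42×10^-6 = 1.57×10^5 → turbulent
ε/D = 1.2/325 = 0.00369
Swamee-Jain: f = 0.02870
h_f = f(L/D)V²/(2g) = 0.02870·(752/0.325)·1.169²/(2·9.81) = 4.628 m
Δp = ρg·h_f = 819.0·9.81·4.628 = 37.18 kPa

Δp ≈ 37.2 kPa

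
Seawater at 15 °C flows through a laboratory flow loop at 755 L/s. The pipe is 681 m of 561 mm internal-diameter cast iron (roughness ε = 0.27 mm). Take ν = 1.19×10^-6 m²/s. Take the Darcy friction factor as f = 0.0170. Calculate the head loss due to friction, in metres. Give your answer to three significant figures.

h_f ≈ 9.81 m

V = 4Q/(πD²) = 4·0.755/(π·0.561²) = 3.054 m/s
h_f = f(L/D)V²/(2g) = 0.01700·(681/0.561)·3.054²/(2·9.81) = 9.813 m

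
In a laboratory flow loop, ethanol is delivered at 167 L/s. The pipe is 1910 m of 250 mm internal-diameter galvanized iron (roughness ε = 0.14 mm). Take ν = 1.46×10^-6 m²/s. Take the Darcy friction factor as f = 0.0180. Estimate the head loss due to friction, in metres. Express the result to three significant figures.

h_f ≈ 81.1 m

V = 4Q/(πD²) = 4·0.167/(π·0.250²) = 3.402 m/s
h_f = f(L/D)V²/(2g) = 0.01800·(1910/0.250)·3.402²/(2·9.81) = 81.13 m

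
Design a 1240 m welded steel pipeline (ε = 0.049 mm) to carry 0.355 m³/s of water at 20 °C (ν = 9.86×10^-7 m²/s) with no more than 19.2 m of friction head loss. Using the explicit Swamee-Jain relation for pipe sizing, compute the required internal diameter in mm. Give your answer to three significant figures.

D ≈ 395 mm

Swamee-Jain (Type III): D = 0.66·[ε^1.25·(LQ²/(gh_f))^4.75 + ν·Q^9.4·(L/(gh_f))^5.2]^0.04
LQ²/(gh_f) = 0.8297; L/(gh_f) = 6.583
Term 1 = ε^1.25·(…)^4.75 = 1.69×10^-6; Term 2 = ν·Q^9.4·(…)^5.2 = 1.05×10^-6
D = 0.66·(1.69×10^-6 + 1.05×10^-6)^0.04 = 0.3954 m = 395 mm
Check: V = 2.89 m/s, Re = 1.16×10^6, f = 0.01370, h_f = 18.3 m ≈ 19.2 m ✓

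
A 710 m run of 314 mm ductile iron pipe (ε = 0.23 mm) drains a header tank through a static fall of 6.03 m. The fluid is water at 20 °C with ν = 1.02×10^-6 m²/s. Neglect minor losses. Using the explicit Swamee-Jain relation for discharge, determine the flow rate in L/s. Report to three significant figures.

Q ≈ 129 L/s

Swamee-Jain (Type II): Q = -0.965·√(gD⁵h_f/L)·ln[ε/(3.7D) + √(3.17ν²L/(gD³h_f))]
√(gD⁵h_f/L) = √(9.81·0.314⁵·6.03/710) = 0.01595
ε/(3.7D) = 1.98×10^-4; √(3.17ν²L/(gD³h_f)) = 3.58×10^-5
Q = -0.965·0.01595·ln(2.337×10^-4) = 0.1287 m³/s
Check: V = 1.66 m/s, Re = 5.12×10^5, f = 0.01907, h_f = 6.07 m ≈ 6.03 m ✓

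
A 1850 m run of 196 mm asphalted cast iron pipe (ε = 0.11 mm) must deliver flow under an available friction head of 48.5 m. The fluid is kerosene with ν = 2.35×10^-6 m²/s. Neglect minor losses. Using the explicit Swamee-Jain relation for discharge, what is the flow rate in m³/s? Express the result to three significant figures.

Q ≈ 0.0691 m³/s

Swamee-Jain (Type II): Q = -0.965·√(gD⁵h_f/L)·ln[ε/(3.7D) + √(3.17ν²L/(gD³h_f))]
√(gD⁵h_f/L) = √(9.81·0.196⁵·48.5/1850) = 0.008625
ε/(3.7D) = 1.52×10^-4; √(3.17ν²L/(gD³h_f)) = 9.51×10^-5
Q = -0.965·0.008625·ln(2.468×10^-4) = 0.06914 m³/s
Check: V = 2.29 m/s, Re = 1.91×10^5, f = 0.01932, h_f = 48.8 m ≈ 48.5 m ✓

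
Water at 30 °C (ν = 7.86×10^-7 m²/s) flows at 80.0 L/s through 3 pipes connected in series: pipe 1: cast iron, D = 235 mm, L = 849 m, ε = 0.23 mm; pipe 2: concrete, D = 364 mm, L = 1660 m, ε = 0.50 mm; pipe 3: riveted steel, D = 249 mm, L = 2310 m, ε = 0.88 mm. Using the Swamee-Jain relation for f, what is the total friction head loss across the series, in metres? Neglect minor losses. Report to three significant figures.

Pipe 1: V = 1.844 m/s, Re = 5.51×10^5, ε/D = 9.79×10^-4, f = 0.02020, h_1 = f(L/D)V²/2g = 12.66 m
Pipe 2: V = 0.7688 m/s, Re = 3.56×10^5, ε/D = 0.00137, f = 0.02205, h_2 = f(L/D)V²/2g = 3.029 m
Pipe 3: V = 1.643 m/s, Re = 5.20×10^5, ε/D = 0.00353, f = 0.02775, h_3 = f(L/D)V²/2g = 35.41 m
Series → Q common, losses add: H = Σh = 51.10 m

H ≈ 51.1 m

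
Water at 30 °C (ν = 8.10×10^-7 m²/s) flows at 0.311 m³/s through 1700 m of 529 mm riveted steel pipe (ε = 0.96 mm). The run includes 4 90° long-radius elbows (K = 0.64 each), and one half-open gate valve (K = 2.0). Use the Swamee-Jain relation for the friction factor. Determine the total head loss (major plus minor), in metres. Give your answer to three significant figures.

V = 4Q/(πD²) = 1.415 m/s; V²/2g = 0.1021 m
Re = 9.24×10^5, ε/D = 0.00181 → f = 0.02312 (Swamee-Jain)
Major: h_f = f(L/D)·V²/2g = 0.02312·3214·0.1021 = 7.583 m
Minor: ΣK = 4.56; h_m = ΣK·V²/2g = 0.4654 m
Total H_L = 7.583 + 0.4654 = 8.048 m

H_L ≈ 8.05 m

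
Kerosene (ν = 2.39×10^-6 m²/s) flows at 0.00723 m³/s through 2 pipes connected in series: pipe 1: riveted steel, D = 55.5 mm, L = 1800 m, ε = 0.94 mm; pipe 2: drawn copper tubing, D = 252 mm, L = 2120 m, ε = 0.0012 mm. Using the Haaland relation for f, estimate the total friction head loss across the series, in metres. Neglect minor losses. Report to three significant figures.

H ≈ 685 m

Pipe 1: V = 2.989 m/s, Re = 6.94×10^4, ε/D = 0.0169, f = 0.04637, h_1 = f(L/D)V²/2g = 684.6 m
Pipe 2: V = 0.1450 m/s, Re = 1.53×10^4, ε/D = 4.76×10^-6, f = 0.02758, h_2 = f(L/D)V²/2g = 0.2485 m
Series → Q common, losses add: H = Σh = 684.8 m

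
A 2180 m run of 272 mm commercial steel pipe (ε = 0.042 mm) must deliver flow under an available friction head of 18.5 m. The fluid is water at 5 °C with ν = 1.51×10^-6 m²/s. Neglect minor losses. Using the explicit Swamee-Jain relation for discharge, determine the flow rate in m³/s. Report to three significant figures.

Swamee-Jain (Type II): Q = -0.965·√(gD⁵h_f/L)·ln[ε/(3.7D) + √(3.17ν²L/(gD³h_f))]
√(gD⁵h_f/L) = √(9.81·0.272⁵·18.5/2180) = 0.01113
ε/(3.7D) = 4.17×10^-5; √(3.17ν²L/(gD³h_f)) = 6.57×10^-5
Q = -0.965·0.01113·ln(1.074×10^-4) = 0.09818 m³/s
Check: V = 1.69 m/s, Re = 3.04×10^5, f = 0.01590, h_f = 18.5 m ≈ 18.5 m ✓

Q ≈ 0.0982 m³/s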